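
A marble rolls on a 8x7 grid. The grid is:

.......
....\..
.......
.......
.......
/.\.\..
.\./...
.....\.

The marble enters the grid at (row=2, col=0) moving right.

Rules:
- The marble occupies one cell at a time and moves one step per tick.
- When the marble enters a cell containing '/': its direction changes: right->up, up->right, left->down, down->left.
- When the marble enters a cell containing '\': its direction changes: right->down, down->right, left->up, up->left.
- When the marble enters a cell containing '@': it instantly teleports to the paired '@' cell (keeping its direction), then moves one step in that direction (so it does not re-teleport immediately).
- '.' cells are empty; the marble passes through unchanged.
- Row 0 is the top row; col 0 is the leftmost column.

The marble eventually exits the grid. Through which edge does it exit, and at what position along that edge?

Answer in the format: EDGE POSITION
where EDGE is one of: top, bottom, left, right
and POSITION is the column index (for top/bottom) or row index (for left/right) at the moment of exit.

Answer: right 2

Derivation:
Step 1: enter (2,0), '.' pass, move right to (2,1)
Step 2: enter (2,1), '.' pass, move right to (2,2)
Step 3: enter (2,2), '.' pass, move right to (2,3)
Step 4: enter (2,3), '.' pass, move right to (2,4)
Step 5: enter (2,4), '.' pass, move right to (2,5)
Step 6: enter (2,5), '.' pass, move right to (2,6)
Step 7: enter (2,6), '.' pass, move right to (2,7)
Step 8: at (2,7) — EXIT via right edge, pos 2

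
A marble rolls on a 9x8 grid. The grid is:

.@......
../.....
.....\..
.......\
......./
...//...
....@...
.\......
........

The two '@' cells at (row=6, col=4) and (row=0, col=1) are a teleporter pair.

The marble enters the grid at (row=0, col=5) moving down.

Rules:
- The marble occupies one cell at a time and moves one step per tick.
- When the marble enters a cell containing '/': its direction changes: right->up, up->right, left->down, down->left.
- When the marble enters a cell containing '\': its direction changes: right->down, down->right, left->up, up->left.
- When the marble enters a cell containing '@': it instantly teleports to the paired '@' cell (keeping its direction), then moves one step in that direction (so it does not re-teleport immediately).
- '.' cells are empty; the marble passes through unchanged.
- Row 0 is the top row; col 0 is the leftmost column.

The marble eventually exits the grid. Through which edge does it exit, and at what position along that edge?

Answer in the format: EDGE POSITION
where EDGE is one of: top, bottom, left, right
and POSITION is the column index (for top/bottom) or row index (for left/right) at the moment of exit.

Answer: right 2

Derivation:
Step 1: enter (0,5), '.' pass, move down to (1,5)
Step 2: enter (1,5), '.' pass, move down to (2,5)
Step 3: enter (2,5), '\' deflects down->right, move right to (2,6)
Step 4: enter (2,6), '.' pass, move right to (2,7)
Step 5: enter (2,7), '.' pass, move right to (2,8)
Step 6: at (2,8) — EXIT via right edge, pos 2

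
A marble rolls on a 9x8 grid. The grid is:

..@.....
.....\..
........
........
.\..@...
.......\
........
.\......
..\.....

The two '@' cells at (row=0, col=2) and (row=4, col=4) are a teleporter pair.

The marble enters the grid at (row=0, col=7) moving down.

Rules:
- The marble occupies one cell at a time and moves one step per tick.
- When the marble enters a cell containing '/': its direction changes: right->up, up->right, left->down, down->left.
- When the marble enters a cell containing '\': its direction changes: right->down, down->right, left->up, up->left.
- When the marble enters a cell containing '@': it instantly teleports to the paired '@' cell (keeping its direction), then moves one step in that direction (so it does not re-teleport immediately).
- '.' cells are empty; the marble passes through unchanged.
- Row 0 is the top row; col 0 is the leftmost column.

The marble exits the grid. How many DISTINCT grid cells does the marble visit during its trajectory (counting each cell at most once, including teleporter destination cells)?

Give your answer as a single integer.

Answer: 6

Derivation:
Step 1: enter (0,7), '.' pass, move down to (1,7)
Step 2: enter (1,7), '.' pass, move down to (2,7)
Step 3: enter (2,7), '.' pass, move down to (3,7)
Step 4: enter (3,7), '.' pass, move down to (4,7)
Step 5: enter (4,7), '.' pass, move down to (5,7)
Step 6: enter (5,7), '\' deflects down->right, move right to (5,8)
Step 7: at (5,8) — EXIT via right edge, pos 5
Distinct cells visited: 6 (path length 6)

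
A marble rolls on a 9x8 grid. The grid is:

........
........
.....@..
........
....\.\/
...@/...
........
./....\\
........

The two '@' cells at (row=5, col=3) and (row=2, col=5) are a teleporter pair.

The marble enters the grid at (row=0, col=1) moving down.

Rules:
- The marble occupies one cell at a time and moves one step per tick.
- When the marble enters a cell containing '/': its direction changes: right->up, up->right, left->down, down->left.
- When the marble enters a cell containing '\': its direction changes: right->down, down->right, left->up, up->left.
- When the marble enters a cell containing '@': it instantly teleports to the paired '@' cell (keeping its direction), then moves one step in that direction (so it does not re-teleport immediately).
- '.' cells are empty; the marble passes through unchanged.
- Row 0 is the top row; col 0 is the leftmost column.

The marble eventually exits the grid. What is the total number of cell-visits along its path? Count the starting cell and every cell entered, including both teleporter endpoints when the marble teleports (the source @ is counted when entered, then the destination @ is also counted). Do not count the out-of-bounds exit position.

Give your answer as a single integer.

Step 1: enter (0,1), '.' pass, move down to (1,1)
Step 2: enter (1,1), '.' pass, move down to (2,1)
Step 3: enter (2,1), '.' pass, move down to (3,1)
Step 4: enter (3,1), '.' pass, move down to (4,1)
Step 5: enter (4,1), '.' pass, move down to (5,1)
Step 6: enter (5,1), '.' pass, move down to (6,1)
Step 7: enter (6,1), '.' pass, move down to (7,1)
Step 8: enter (7,1), '/' deflects down->left, move left to (7,0)
Step 9: enter (7,0), '.' pass, move left to (7,-1)
Step 10: at (7,-1) — EXIT via left edge, pos 7
Path length (cell visits): 9

Answer: 9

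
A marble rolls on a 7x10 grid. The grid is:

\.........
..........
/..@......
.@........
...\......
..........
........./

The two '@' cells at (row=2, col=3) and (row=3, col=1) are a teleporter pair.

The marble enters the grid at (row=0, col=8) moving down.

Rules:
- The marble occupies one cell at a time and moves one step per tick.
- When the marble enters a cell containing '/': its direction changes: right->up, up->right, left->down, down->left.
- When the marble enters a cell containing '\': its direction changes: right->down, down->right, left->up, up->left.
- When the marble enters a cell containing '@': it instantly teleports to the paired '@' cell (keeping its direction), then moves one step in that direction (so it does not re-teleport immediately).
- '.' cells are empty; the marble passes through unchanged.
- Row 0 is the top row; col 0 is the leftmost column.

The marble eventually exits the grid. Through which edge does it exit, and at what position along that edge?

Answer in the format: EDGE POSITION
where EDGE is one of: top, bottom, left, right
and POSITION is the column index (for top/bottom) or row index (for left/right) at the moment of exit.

Answer: bottom 8

Derivation:
Step 1: enter (0,8), '.' pass, move down to (1,8)
Step 2: enter (1,8), '.' pass, move down to (2,8)
Step 3: enter (2,8), '.' pass, move down to (3,8)
Step 4: enter (3,8), '.' pass, move down to (4,8)
Step 5: enter (4,8), '.' pass, move down to (5,8)
Step 6: enter (5,8), '.' pass, move down to (6,8)
Step 7: enter (6,8), '.' pass, move down to (7,8)
Step 8: at (7,8) — EXIT via bottom edge, pos 8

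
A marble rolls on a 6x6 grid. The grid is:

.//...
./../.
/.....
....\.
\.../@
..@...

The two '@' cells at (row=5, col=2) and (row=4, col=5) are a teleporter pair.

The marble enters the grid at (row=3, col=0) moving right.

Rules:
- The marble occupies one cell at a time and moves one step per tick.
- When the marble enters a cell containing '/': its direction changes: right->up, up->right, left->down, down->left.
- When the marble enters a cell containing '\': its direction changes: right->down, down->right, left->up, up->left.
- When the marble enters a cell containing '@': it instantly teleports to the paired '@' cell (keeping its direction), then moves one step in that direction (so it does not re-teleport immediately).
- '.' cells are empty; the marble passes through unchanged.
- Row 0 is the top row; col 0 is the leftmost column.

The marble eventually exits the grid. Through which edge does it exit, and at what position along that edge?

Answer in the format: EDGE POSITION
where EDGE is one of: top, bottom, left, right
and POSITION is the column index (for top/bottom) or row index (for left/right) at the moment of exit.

Answer: right 2

Derivation:
Step 1: enter (3,0), '.' pass, move right to (3,1)
Step 2: enter (3,1), '.' pass, move right to (3,2)
Step 3: enter (3,2), '.' pass, move right to (3,3)
Step 4: enter (3,3), '.' pass, move right to (3,4)
Step 5: enter (3,4), '\' deflects right->down, move down to (4,4)
Step 6: enter (4,4), '/' deflects down->left, move left to (4,3)
Step 7: enter (4,3), '.' pass, move left to (4,2)
Step 8: enter (4,2), '.' pass, move left to (4,1)
Step 9: enter (4,1), '.' pass, move left to (4,0)
Step 10: enter (4,0), '\' deflects left->up, move up to (3,0)
Step 11: enter (3,0), '.' pass, move up to (2,0)
Step 12: enter (2,0), '/' deflects up->right, move right to (2,1)
Step 13: enter (2,1), '.' pass, move right to (2,2)
Step 14: enter (2,2), '.' pass, move right to (2,3)
Step 15: enter (2,3), '.' pass, move right to (2,4)
Step 16: enter (2,4), '.' pass, move right to (2,5)
Step 17: enter (2,5), '.' pass, move right to (2,6)
Step 18: at (2,6) — EXIT via right edge, pos 2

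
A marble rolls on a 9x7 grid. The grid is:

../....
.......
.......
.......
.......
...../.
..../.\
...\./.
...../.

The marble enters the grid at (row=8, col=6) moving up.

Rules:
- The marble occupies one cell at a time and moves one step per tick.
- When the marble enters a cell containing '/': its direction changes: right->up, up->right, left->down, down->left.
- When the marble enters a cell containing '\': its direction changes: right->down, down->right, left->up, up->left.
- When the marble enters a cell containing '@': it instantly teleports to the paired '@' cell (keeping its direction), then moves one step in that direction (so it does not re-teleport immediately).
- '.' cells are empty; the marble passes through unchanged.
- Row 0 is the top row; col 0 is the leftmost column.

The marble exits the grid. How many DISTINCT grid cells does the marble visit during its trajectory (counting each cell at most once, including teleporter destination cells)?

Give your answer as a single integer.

Answer: 7

Derivation:
Step 1: enter (8,6), '.' pass, move up to (7,6)
Step 2: enter (7,6), '.' pass, move up to (6,6)
Step 3: enter (6,6), '\' deflects up->left, move left to (6,5)
Step 4: enter (6,5), '.' pass, move left to (6,4)
Step 5: enter (6,4), '/' deflects left->down, move down to (7,4)
Step 6: enter (7,4), '.' pass, move down to (8,4)
Step 7: enter (8,4), '.' pass, move down to (9,4)
Step 8: at (9,4) — EXIT via bottom edge, pos 4
Distinct cells visited: 7 (path length 7)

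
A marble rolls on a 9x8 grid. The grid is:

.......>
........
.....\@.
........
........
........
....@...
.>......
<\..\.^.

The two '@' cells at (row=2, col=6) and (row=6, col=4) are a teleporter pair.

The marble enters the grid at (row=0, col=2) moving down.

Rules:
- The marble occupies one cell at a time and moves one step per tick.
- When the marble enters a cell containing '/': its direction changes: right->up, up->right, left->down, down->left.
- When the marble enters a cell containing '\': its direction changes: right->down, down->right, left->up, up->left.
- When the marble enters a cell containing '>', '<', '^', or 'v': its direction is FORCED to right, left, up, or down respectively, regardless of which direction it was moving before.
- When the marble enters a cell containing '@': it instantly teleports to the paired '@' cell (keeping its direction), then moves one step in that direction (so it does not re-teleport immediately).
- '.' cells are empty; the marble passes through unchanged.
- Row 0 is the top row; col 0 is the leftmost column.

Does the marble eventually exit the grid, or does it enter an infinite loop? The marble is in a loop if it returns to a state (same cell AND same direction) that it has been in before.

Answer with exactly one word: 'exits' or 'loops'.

Step 1: enter (0,2), '.' pass, move down to (1,2)
Step 2: enter (1,2), '.' pass, move down to (2,2)
Step 3: enter (2,2), '.' pass, move down to (3,2)
Step 4: enter (3,2), '.' pass, move down to (4,2)
Step 5: enter (4,2), '.' pass, move down to (5,2)
Step 6: enter (5,2), '.' pass, move down to (6,2)
Step 7: enter (6,2), '.' pass, move down to (7,2)
Step 8: enter (7,2), '.' pass, move down to (8,2)
Step 9: enter (8,2), '.' pass, move down to (9,2)
Step 10: at (9,2) — EXIT via bottom edge, pos 2

Answer: exits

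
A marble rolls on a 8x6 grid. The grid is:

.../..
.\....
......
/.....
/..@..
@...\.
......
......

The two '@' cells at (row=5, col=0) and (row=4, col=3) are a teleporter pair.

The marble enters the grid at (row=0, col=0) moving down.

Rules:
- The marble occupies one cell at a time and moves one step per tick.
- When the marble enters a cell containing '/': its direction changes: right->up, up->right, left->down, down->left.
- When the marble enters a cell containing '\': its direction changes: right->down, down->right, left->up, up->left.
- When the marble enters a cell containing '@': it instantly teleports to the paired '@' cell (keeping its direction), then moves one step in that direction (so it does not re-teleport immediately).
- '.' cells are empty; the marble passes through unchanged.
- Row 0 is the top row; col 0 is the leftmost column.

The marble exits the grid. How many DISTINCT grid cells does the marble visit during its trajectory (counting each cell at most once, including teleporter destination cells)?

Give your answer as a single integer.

Answer: 4

Derivation:
Step 1: enter (0,0), '.' pass, move down to (1,0)
Step 2: enter (1,0), '.' pass, move down to (2,0)
Step 3: enter (2,0), '.' pass, move down to (3,0)
Step 4: enter (3,0), '/' deflects down->left, move left to (3,-1)
Step 5: at (3,-1) — EXIT via left edge, pos 3
Distinct cells visited: 4 (path length 4)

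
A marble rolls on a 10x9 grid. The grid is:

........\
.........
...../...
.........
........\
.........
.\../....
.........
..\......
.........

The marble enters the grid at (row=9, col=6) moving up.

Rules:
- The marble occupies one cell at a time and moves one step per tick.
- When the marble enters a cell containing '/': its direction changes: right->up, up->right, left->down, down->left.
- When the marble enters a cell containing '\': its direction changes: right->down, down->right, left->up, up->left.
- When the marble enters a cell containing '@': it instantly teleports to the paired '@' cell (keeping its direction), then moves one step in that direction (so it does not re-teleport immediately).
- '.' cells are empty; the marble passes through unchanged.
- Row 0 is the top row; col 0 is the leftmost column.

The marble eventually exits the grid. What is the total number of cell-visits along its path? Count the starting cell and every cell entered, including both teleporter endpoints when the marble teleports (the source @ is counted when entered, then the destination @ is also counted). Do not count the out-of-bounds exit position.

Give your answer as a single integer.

Answer: 10

Derivation:
Step 1: enter (9,6), '.' pass, move up to (8,6)
Step 2: enter (8,6), '.' pass, move up to (7,6)
Step 3: enter (7,6), '.' pass, move up to (6,6)
Step 4: enter (6,6), '.' pass, move up to (5,6)
Step 5: enter (5,6), '.' pass, move up to (4,6)
Step 6: enter (4,6), '.' pass, move up to (3,6)
Step 7: enter (3,6), '.' pass, move up to (2,6)
Step 8: enter (2,6), '.' pass, move up to (1,6)
Step 9: enter (1,6), '.' pass, move up to (0,6)
Step 10: enter (0,6), '.' pass, move up to (-1,6)
Step 11: at (-1,6) — EXIT via top edge, pos 6
Path length (cell visits): 10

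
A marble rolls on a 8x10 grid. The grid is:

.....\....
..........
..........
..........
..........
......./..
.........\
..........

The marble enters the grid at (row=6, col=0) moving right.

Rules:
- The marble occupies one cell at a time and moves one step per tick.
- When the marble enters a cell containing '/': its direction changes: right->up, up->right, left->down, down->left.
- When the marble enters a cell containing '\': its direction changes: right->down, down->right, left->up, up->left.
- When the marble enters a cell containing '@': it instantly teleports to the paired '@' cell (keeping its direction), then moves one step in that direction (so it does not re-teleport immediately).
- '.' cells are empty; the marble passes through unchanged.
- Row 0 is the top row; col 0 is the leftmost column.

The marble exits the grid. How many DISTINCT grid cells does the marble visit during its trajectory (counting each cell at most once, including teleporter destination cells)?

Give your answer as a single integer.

Answer: 11

Derivation:
Step 1: enter (6,0), '.' pass, move right to (6,1)
Step 2: enter (6,1), '.' pass, move right to (6,2)
Step 3: enter (6,2), '.' pass, move right to (6,3)
Step 4: enter (6,3), '.' pass, move right to (6,4)
Step 5: enter (6,4), '.' pass, move right to (6,5)
Step 6: enter (6,5), '.' pass, move right to (6,6)
Step 7: enter (6,6), '.' pass, move right to (6,7)
Step 8: enter (6,7), '.' pass, move right to (6,8)
Step 9: enter (6,8), '.' pass, move right to (6,9)
Step 10: enter (6,9), '\' deflects right->down, move down to (7,9)
Step 11: enter (7,9), '.' pass, move down to (8,9)
Step 12: at (8,9) — EXIT via bottom edge, pos 9
Distinct cells visited: 11 (path length 11)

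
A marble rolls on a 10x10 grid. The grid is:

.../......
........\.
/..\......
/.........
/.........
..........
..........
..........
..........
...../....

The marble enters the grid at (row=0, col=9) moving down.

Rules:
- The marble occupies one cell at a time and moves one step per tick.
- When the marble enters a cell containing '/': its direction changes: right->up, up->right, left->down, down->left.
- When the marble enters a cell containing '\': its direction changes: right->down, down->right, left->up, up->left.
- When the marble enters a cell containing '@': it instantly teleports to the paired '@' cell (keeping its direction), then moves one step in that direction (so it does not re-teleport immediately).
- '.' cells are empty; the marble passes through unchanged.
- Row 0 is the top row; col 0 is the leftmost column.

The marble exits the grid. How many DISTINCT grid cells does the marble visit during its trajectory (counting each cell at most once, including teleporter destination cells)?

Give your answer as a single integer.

Step 1: enter (0,9), '.' pass, move down to (1,9)
Step 2: enter (1,9), '.' pass, move down to (2,9)
Step 3: enter (2,9), '.' pass, move down to (3,9)
Step 4: enter (3,9), '.' pass, move down to (4,9)
Step 5: enter (4,9), '.' pass, move down to (5,9)
Step 6: enter (5,9), '.' pass, move down to (6,9)
Step 7: enter (6,9), '.' pass, move down to (7,9)
Step 8: enter (7,9), '.' pass, move down to (8,9)
Step 9: enter (8,9), '.' pass, move down to (9,9)
Step 10: enter (9,9), '.' pass, move down to (10,9)
Step 11: at (10,9) — EXIT via bottom edge, pos 9
Distinct cells visited: 10 (path length 10)

Answer: 10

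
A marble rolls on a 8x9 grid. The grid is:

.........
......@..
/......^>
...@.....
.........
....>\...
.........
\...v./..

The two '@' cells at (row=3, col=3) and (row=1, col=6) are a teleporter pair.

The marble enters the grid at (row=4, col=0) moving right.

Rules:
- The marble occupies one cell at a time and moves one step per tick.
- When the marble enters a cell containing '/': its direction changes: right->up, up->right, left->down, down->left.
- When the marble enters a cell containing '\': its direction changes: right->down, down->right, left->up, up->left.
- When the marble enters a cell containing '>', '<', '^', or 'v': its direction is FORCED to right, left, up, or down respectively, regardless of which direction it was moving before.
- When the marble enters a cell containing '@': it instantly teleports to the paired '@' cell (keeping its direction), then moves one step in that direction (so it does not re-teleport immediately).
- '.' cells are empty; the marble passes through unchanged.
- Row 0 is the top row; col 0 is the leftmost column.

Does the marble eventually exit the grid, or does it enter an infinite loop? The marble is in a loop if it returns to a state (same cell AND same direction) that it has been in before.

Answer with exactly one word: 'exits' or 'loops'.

Step 1: enter (4,0), '.' pass, move right to (4,1)
Step 2: enter (4,1), '.' pass, move right to (4,2)
Step 3: enter (4,2), '.' pass, move right to (4,3)
Step 4: enter (4,3), '.' pass, move right to (4,4)
Step 5: enter (4,4), '.' pass, move right to (4,5)
Step 6: enter (4,5), '.' pass, move right to (4,6)
Step 7: enter (4,6), '.' pass, move right to (4,7)
Step 8: enter (4,7), '.' pass, move right to (4,8)
Step 9: enter (4,8), '.' pass, move right to (4,9)
Step 10: at (4,9) — EXIT via right edge, pos 4

Answer: exits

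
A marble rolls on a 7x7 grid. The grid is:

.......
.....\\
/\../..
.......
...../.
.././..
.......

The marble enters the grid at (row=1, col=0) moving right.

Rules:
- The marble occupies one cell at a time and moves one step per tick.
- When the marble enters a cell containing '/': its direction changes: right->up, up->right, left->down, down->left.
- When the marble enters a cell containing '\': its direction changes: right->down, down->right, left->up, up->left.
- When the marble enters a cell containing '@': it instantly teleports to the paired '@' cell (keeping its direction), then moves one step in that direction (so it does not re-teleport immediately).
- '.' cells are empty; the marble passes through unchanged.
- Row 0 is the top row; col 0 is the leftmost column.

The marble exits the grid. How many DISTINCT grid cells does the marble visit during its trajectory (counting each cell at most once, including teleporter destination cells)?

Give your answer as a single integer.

Answer: 14

Derivation:
Step 1: enter (1,0), '.' pass, move right to (1,1)
Step 2: enter (1,1), '.' pass, move right to (1,2)
Step 3: enter (1,2), '.' pass, move right to (1,3)
Step 4: enter (1,3), '.' pass, move right to (1,4)
Step 5: enter (1,4), '.' pass, move right to (1,5)
Step 6: enter (1,5), '\' deflects right->down, move down to (2,5)
Step 7: enter (2,5), '.' pass, move down to (3,5)
Step 8: enter (3,5), '.' pass, move down to (4,5)
Step 9: enter (4,5), '/' deflects down->left, move left to (4,4)
Step 10: enter (4,4), '.' pass, move left to (4,3)
Step 11: enter (4,3), '.' pass, move left to (4,2)
Step 12: enter (4,2), '.' pass, move left to (4,1)
Step 13: enter (4,1), '.' pass, move left to (4,0)
Step 14: enter (4,0), '.' pass, move left to (4,-1)
Step 15: at (4,-1) — EXIT via left edge, pos 4
Distinct cells visited: 14 (path length 14)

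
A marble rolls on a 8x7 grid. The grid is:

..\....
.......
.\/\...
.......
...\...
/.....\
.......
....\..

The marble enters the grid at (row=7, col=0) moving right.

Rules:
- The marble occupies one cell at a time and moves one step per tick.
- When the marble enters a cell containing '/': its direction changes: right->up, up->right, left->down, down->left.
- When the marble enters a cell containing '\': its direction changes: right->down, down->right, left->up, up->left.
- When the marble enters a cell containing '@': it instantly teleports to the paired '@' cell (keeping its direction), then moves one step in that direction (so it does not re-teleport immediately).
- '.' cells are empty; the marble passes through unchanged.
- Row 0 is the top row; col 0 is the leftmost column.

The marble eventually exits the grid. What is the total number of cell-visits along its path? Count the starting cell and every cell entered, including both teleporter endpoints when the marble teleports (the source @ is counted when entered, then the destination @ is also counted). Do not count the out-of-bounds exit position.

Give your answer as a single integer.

Step 1: enter (7,0), '.' pass, move right to (7,1)
Step 2: enter (7,1), '.' pass, move right to (7,2)
Step 3: enter (7,2), '.' pass, move right to (7,3)
Step 4: enter (7,3), '.' pass, move right to (7,4)
Step 5: enter (7,4), '\' deflects right->down, move down to (8,4)
Step 6: at (8,4) — EXIT via bottom edge, pos 4
Path length (cell visits): 5

Answer: 5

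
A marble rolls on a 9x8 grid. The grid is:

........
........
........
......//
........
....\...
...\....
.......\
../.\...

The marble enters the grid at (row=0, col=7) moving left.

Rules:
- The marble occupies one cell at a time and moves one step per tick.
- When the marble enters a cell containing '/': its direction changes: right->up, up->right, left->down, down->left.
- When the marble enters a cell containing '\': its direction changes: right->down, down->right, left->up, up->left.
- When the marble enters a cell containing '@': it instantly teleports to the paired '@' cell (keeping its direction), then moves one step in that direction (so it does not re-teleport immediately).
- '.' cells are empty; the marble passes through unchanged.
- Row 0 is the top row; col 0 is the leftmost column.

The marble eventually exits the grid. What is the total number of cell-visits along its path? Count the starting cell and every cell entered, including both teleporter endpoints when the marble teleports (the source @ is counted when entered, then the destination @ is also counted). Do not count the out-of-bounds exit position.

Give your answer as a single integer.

Answer: 8

Derivation:
Step 1: enter (0,7), '.' pass, move left to (0,6)
Step 2: enter (0,6), '.' pass, move left to (0,5)
Step 3: enter (0,5), '.' pass, move left to (0,4)
Step 4: enter (0,4), '.' pass, move left to (0,3)
Step 5: enter (0,3), '.' pass, move left to (0,2)
Step 6: enter (0,2), '.' pass, move left to (0,1)
Step 7: enter (0,1), '.' pass, move left to (0,0)
Step 8: enter (0,0), '.' pass, move left to (0,-1)
Step 9: at (0,-1) — EXIT via left edge, pos 0
Path length (cell visits): 8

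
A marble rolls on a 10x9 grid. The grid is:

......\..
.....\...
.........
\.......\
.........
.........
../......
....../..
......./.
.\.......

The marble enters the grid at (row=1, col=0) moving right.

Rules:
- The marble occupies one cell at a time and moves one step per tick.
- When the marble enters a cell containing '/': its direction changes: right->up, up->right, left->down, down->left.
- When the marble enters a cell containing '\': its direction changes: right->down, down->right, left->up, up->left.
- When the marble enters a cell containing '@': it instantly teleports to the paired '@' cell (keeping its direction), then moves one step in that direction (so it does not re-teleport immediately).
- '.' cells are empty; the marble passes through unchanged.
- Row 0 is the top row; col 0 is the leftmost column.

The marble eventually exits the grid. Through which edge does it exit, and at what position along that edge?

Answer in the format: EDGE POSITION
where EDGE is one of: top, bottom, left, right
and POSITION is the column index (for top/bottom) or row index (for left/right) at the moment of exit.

Step 1: enter (1,0), '.' pass, move right to (1,1)
Step 2: enter (1,1), '.' pass, move right to (1,2)
Step 3: enter (1,2), '.' pass, move right to (1,3)
Step 4: enter (1,3), '.' pass, move right to (1,4)
Step 5: enter (1,4), '.' pass, move right to (1,5)
Step 6: enter (1,5), '\' deflects right->down, move down to (2,5)
Step 7: enter (2,5), '.' pass, move down to (3,5)
Step 8: enter (3,5), '.' pass, move down to (4,5)
Step 9: enter (4,5), '.' pass, move down to (5,5)
Step 10: enter (5,5), '.' pass, move down to (6,5)
Step 11: enter (6,5), '.' pass, move down to (7,5)
Step 12: enter (7,5), '.' pass, move down to (8,5)
Step 13: enter (8,5), '.' pass, move down to (9,5)
Step 14: enter (9,5), '.' pass, move down to (10,5)
Step 15: at (10,5) — EXIT via bottom edge, pos 5

Answer: bottom 5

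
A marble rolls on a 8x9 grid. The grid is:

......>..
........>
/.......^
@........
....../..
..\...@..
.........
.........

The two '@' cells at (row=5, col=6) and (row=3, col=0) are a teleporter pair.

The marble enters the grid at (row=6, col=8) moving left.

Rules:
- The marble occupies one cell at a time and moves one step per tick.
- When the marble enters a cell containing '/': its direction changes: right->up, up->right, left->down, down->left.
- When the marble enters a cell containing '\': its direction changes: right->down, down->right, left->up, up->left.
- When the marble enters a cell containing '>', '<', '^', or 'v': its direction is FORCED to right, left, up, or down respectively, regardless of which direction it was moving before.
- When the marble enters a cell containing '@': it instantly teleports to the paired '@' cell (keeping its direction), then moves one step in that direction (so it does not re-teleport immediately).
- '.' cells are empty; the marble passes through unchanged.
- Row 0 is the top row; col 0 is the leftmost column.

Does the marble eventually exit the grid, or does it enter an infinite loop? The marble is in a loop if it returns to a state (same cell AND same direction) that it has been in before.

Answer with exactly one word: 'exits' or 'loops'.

Step 1: enter (6,8), '.' pass, move left to (6,7)
Step 2: enter (6,7), '.' pass, move left to (6,6)
Step 3: enter (6,6), '.' pass, move left to (6,5)
Step 4: enter (6,5), '.' pass, move left to (6,4)
Step 5: enter (6,4), '.' pass, move left to (6,3)
Step 6: enter (6,3), '.' pass, move left to (6,2)
Step 7: enter (6,2), '.' pass, move left to (6,1)
Step 8: enter (6,1), '.' pass, move left to (6,0)
Step 9: enter (6,0), '.' pass, move left to (6,-1)
Step 10: at (6,-1) — EXIT via left edge, pos 6

Answer: exits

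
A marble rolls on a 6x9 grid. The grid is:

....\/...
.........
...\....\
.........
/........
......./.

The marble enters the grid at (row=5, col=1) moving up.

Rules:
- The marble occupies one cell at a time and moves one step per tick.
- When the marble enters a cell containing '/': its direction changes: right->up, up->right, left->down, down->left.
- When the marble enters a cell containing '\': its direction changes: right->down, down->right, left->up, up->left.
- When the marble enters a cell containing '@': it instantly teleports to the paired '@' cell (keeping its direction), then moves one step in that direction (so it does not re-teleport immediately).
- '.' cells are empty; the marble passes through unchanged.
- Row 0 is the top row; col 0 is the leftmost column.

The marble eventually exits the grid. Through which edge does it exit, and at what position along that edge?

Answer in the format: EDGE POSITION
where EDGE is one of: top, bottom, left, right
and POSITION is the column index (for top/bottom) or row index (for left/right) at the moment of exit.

Answer: top 1

Derivation:
Step 1: enter (5,1), '.' pass, move up to (4,1)
Step 2: enter (4,1), '.' pass, move up to (3,1)
Step 3: enter (3,1), '.' pass, move up to (2,1)
Step 4: enter (2,1), '.' pass, move up to (1,1)
Step 5: enter (1,1), '.' pass, move up to (0,1)
Step 6: enter (0,1), '.' pass, move up to (-1,1)
Step 7: at (-1,1) — EXIT via top edge, pos 1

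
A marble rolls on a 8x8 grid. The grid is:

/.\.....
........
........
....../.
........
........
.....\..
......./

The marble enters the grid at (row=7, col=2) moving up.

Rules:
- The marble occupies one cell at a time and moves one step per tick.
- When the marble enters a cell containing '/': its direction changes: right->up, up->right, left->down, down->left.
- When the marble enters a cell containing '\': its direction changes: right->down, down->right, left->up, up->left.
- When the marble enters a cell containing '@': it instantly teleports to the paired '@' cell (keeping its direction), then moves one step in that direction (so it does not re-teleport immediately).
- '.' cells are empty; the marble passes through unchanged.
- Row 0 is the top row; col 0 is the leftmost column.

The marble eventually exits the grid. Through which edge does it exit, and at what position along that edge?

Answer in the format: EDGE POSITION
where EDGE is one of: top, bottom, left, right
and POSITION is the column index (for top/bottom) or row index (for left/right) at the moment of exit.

Step 1: enter (7,2), '.' pass, move up to (6,2)
Step 2: enter (6,2), '.' pass, move up to (5,2)
Step 3: enter (5,2), '.' pass, move up to (4,2)
Step 4: enter (4,2), '.' pass, move up to (3,2)
Step 5: enter (3,2), '.' pass, move up to (2,2)
Step 6: enter (2,2), '.' pass, move up to (1,2)
Step 7: enter (1,2), '.' pass, move up to (0,2)
Step 8: enter (0,2), '\' deflects up->left, move left to (0,1)
Step 9: enter (0,1), '.' pass, move left to (0,0)
Step 10: enter (0,0), '/' deflects left->down, move down to (1,0)
Step 11: enter (1,0), '.' pass, move down to (2,0)
Step 12: enter (2,0), '.' pass, move down to (3,0)
Step 13: enter (3,0), '.' pass, move down to (4,0)
Step 14: enter (4,0), '.' pass, move down to (5,0)
Step 15: enter (5,0), '.' pass, move down to (6,0)
Step 16: enter (6,0), '.' pass, move down to (7,0)
Step 17: enter (7,0), '.' pass, move down to (8,0)
Step 18: at (8,0) — EXIT via bottom edge, pos 0

Answer: bottom 0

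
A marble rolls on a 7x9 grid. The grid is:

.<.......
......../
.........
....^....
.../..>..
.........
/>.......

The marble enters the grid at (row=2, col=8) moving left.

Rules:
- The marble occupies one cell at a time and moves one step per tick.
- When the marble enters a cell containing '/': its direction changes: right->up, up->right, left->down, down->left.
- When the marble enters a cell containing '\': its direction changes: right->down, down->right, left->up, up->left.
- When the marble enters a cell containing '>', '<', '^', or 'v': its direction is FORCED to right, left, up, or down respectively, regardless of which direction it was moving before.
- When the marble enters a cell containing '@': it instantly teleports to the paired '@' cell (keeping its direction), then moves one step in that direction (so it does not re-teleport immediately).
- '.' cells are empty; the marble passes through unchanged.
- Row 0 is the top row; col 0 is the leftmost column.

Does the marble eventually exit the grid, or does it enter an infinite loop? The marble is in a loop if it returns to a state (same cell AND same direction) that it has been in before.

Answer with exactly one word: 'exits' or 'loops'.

Answer: exits

Derivation:
Step 1: enter (2,8), '.' pass, move left to (2,7)
Step 2: enter (2,7), '.' pass, move left to (2,6)
Step 3: enter (2,6), '.' pass, move left to (2,5)
Step 4: enter (2,5), '.' pass, move left to (2,4)
Step 5: enter (2,4), '.' pass, move left to (2,3)
Step 6: enter (2,3), '.' pass, move left to (2,2)
Step 7: enter (2,2), '.' pass, move left to (2,1)
Step 8: enter (2,1), '.' pass, move left to (2,0)
Step 9: enter (2,0), '.' pass, move left to (2,-1)
Step 10: at (2,-1) — EXIT via left edge, pos 2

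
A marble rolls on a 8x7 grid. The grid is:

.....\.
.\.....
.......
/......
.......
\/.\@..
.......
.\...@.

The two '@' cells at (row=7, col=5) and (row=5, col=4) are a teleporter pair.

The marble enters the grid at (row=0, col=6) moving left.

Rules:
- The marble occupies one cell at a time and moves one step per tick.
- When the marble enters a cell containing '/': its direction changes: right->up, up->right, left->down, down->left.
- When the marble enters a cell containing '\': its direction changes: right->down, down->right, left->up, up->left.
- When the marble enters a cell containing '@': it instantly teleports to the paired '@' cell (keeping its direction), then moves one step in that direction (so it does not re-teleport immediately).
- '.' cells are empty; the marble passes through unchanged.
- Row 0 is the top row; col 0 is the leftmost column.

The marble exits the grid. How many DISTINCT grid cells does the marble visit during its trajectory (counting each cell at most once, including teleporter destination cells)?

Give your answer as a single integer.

Step 1: enter (0,6), '.' pass, move left to (0,5)
Step 2: enter (0,5), '\' deflects left->up, move up to (-1,5)
Step 3: at (-1,5) — EXIT via top edge, pos 5
Distinct cells visited: 2 (path length 2)

Answer: 2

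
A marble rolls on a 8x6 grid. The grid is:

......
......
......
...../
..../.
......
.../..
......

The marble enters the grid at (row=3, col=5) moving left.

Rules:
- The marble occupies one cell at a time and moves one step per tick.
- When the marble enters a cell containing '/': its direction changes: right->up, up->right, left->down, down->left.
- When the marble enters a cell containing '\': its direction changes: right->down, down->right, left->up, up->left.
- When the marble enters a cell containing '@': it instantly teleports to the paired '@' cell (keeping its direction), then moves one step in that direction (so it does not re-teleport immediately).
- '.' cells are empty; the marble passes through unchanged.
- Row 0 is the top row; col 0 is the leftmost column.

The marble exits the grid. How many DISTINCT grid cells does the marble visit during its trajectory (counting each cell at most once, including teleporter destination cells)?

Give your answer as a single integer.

Step 1: enter (3,5), '/' deflects left->down, move down to (4,5)
Step 2: enter (4,5), '.' pass, move down to (5,5)
Step 3: enter (5,5), '.' pass, move down to (6,5)
Step 4: enter (6,5), '.' pass, move down to (7,5)
Step 5: enter (7,5), '.' pass, move down to (8,5)
Step 6: at (8,5) — EXIT via bottom edge, pos 5
Distinct cells visited: 5 (path length 5)

Answer: 5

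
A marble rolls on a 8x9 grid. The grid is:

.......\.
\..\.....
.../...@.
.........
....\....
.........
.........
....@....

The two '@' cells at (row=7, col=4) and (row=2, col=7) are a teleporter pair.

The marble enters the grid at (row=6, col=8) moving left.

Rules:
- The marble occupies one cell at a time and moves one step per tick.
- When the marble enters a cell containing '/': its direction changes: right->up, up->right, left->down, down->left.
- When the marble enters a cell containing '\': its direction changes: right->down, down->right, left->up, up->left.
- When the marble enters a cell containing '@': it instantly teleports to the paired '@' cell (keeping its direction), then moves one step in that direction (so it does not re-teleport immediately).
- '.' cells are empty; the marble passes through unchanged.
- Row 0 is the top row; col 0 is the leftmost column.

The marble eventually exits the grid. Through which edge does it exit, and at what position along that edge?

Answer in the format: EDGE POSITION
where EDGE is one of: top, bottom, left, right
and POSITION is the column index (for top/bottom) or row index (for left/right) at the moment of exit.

Step 1: enter (6,8), '.' pass, move left to (6,7)
Step 2: enter (6,7), '.' pass, move left to (6,6)
Step 3: enter (6,6), '.' pass, move left to (6,5)
Step 4: enter (6,5), '.' pass, move left to (6,4)
Step 5: enter (6,4), '.' pass, move left to (6,3)
Step 6: enter (6,3), '.' pass, move left to (6,2)
Step 7: enter (6,2), '.' pass, move left to (6,1)
Step 8: enter (6,1), '.' pass, move left to (6,0)
Step 9: enter (6,0), '.' pass, move left to (6,-1)
Step 10: at (6,-1) — EXIT via left edge, pos 6

Answer: left 6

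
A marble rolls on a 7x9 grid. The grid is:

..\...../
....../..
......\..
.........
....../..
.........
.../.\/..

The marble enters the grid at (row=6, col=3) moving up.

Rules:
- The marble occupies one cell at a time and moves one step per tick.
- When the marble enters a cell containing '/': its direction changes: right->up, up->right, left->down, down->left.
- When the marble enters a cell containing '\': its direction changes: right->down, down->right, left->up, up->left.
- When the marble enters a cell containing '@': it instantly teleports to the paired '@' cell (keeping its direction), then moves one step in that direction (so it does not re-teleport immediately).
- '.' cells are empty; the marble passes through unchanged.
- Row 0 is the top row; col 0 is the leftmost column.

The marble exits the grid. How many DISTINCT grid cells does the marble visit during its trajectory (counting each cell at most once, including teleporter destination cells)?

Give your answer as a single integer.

Answer: 3

Derivation:
Step 1: enter (6,3), '/' deflects up->right, move right to (6,4)
Step 2: enter (6,4), '.' pass, move right to (6,5)
Step 3: enter (6,5), '\' deflects right->down, move down to (7,5)
Step 4: at (7,5) — EXIT via bottom edge, pos 5
Distinct cells visited: 3 (path length 3)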